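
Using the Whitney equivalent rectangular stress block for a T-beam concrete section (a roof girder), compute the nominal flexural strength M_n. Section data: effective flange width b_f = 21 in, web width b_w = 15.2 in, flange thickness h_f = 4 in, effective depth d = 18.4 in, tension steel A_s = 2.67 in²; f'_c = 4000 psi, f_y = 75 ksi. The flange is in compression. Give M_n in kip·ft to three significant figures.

Tension: T = A_s f_y = 2.67 × 75 = 200.25 kips.
Try a within the flange: a = T/(0.85 f'_c b_f) = 200.25/(0.85 × 4 × 21) = 2.805 in.
Since a = 2.805 ≤ h_f = 4 in, the stress block lies entirely in the flange; analyse as a rectangular beam of width b_f.
M_n = T(d − a/2) = 200.25 × (18.4 − 1.4025) = 3403.7 kip·in.
M_n = 3403.7/12 = 283.64 kip·ft.

M_n ≈ 284 kip·ft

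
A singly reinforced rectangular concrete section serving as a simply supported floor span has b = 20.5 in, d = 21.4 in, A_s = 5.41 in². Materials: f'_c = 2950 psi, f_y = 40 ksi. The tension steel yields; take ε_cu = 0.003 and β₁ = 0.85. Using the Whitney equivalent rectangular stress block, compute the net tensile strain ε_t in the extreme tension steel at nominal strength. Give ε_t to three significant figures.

ε_t ≈ 0.00996

a = A_s f_y/(0.85 f'_c b) = 4.210 in.
β₁ = 0.85, so c = a/β₁ = 4.210/0.85 = 4.953 in.
From the linear strain diagram with ε_cu = 0.003: ε_t = 0.003 (d − c)/c = 0.003 × (21.4 − 4.953)/4.953 = 0.00996.
Since ε_t ≥ 0.005, the section is tension-controlled.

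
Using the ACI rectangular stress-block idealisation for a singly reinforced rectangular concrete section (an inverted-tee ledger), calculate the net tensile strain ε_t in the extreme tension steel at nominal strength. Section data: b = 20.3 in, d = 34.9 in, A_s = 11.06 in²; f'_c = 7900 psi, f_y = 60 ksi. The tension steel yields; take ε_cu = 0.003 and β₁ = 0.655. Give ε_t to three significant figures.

a = A_s f_y/(0.85 f'_c b) = 4.868 in.
β₁ = 0.655, so c = a/β₁ = 4.868/0.655 = 7.432 in.
From the linear strain diagram with ε_cu = 0.003: ε_t = 0.003 (d − c)/c = 0.003 × (34.9 − 7.432)/7.432 = 0.0111.
Since ε_t ≥ 0.005, the section is tension-controlled.

ε_t ≈ 0.0111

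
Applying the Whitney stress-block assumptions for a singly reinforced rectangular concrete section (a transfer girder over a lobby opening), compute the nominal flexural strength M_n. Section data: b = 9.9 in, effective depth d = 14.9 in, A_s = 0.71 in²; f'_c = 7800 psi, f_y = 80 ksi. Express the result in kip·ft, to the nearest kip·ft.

M_n ≈ 68 kip·ft

T = A_s f_y = 0.71 × 80 = 56.8 kips.
a = T/(0.85 f'_c b) = 56.8/(0.85 × 7.8 × 9.9) = 0.865 in.
M_n = T(d − a/2) = 56.8 × (14.9 − 0.4325) = 821.8 kip·in = 821.8/12 = 68.48 kip·ft.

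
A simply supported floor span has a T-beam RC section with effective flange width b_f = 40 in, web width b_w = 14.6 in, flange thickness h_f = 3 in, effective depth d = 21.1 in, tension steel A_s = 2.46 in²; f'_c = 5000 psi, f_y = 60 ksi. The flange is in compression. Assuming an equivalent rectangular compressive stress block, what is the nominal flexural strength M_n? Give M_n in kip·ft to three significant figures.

M_n ≈ 254 kip·ft

Tension: T = A_s f_y = 2.46 × 60 = 147.6 kips.
Try a within the flange: a = T/(0.85 f'_c b_f) = 147.6/(0.85 × 5 × 40) = 0.868 in.
Since a = 0.868 ≤ h_f = 3 in, the stress block lies entirely in the flange; analyse as a rectangular beam of width b_f.
M_n = T(d − a/2) = 147.6 × (21.1 − 0.434) = 3050.3 kip·in.
M_n = 3050.3/12 = 254.19 kip·ft.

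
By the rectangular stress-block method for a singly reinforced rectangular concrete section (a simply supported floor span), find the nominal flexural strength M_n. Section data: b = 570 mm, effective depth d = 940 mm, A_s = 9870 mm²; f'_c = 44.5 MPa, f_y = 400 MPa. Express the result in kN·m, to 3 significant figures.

T = A_s f_y = 9870 × 400 = 3948000 N = 3948 kN.
From C = T: a = T/(0.85 f'_c b) = 3948000/(0.85 × 44.5 × 570) = 183.11 mm.
M_n = T(d − a/2) = 3948 kN × (940 − 91.555) mm = 3349.66 kN·m.

M_n ≈ 3350 kN·m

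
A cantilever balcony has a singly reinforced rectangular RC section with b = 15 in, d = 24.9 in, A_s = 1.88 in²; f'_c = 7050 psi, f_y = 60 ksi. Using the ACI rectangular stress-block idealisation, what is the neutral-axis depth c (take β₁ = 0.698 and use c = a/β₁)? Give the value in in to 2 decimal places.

T = A_s f_y = 1.88 × 60 = 112.8 kips.
a = T/(0.85 f'_c b) = 112.8/(0.85 × 7.05 × 15) = 1.2549 in.
With β₁ = 0.698, c = a/β₁ = 1.2549/0.698 = 1.80 in.

c ≈ 1.80 in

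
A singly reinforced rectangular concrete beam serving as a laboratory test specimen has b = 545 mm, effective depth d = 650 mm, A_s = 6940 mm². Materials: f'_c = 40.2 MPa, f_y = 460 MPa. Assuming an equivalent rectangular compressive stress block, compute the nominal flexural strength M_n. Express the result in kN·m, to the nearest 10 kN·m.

M_n ≈ 1800 kN·m

T = A_s f_y = 6940 × 460 = 3192400 N = 3192.4 kN.
From C = T: a = T/(0.85 f'_c b) = 3192400/(0.85 × 40.2 × 545) = 171.43 mm.
M_n = T(d − a/2) = 3192.4 kN × (650 − 85.715) mm = 1801.42 kN·m.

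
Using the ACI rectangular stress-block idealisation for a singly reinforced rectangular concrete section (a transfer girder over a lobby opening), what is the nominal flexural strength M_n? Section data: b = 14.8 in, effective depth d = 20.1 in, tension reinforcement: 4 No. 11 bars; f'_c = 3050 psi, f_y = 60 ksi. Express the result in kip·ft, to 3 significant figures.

A_s = 4 × 1.56 = 6.24 in².
T = A_s f_y = 6.24 × 60 = 374.4 kips.
a = T/(0.85 f'_c b) = 374.4/(0.85 × 3.05 × 14.8) = 9.758 in.
M_n = T(d − a/2) = 374.4 × (20.1 − 4.879) = 5698.7 kip·in = 5698.7/12 = 474.89 kip·ft.

M_n ≈ 475 kip·ft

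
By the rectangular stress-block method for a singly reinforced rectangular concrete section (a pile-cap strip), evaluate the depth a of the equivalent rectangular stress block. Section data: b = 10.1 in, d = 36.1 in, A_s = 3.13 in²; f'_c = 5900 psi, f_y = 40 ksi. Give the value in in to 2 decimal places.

T = A_s f_y = 3.13 × 40 = 125.2 kips.
a = T/(0.85 f'_c b) = 125.2/(0.85 × 5.9 × 10.1) = 2.47 in.

a ≈ 2.47 in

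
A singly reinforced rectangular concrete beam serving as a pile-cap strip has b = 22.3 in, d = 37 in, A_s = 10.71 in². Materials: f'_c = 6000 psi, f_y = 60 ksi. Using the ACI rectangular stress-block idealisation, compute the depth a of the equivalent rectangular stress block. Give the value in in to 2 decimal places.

T = A_s f_y = 10.71 × 60 = 642.6 kips.
a = T/(0.85 f'_c b) = 642.6/(0.85 × 6 × 22.3) = 5.65 in.

a ≈ 5.65 in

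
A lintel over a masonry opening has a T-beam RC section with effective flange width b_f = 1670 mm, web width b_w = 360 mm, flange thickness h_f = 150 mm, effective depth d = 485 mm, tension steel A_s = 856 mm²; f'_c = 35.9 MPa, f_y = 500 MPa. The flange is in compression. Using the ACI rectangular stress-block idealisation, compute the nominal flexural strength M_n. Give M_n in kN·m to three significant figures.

M_n ≈ 206 kN·m

Tension: T = A_s f_y = 856 × 500 = 428000 N.
Try a within the flange: a = T/(0.85 f'_c b_f) = 428000/(0.85 × 35.9 × 1670) = 8.40 mm.
Since a = 8.40 ≤ h_f = 150 mm, the stress block lies entirely in the flange; analyse as a rectangular beam of width b_f.
M_n = T(d − a/2) = 428000 × (485 − 4.2) = 205.78 × 10⁶ N·mm.
M_n = 205.78 kN·m.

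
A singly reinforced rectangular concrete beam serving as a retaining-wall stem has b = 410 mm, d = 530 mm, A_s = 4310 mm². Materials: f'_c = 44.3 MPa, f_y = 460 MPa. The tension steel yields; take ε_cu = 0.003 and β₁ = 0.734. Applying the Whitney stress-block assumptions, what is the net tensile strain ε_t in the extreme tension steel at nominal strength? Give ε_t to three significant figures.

a = A_s f_y/(0.85 f'_c b) = 128.42 mm.
β₁ = 0.734, so c = a/β₁ = 128.42/0.734 = 174.96 mm.
From the linear strain diagram with ε_cu = 0.003: ε_t = 0.003 (d − c)/c = 0.003 × (530 − 174.96)/174.96 = 0.00609.
Since ε_t ≥ 0.005, the section is tension-controlled.

ε_t ≈ 0.00609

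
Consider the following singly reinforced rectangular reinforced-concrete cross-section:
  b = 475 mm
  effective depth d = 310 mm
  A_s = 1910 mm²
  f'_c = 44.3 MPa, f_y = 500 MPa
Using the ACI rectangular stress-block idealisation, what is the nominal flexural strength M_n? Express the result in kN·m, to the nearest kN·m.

M_n ≈ 271 kN·m

T = A_s f_y = 1910 × 500 = 955000 N = 955 kN.
From C = T: a = T/(0.85 f'_c b) = 955000/(0.85 × 44.3 × 475) = 53.39 mm.
M_n = T(d − a/2) = 955 kN × (310 − 26.695) mm = 270.56 kN·m.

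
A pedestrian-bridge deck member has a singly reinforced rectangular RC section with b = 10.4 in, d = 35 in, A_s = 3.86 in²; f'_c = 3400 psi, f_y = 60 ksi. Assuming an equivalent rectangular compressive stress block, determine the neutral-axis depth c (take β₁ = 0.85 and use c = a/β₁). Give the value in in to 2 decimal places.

T = A_s f_y = 3.86 × 60 = 231.6 kips.
a = T/(0.85 f'_c b) = 231.6/(0.85 × 3.4 × 10.4) = 7.7056 in.
With β₁ = 0.85, c = a/β₁ = 7.7056/0.85 = 9.07 in.

c ≈ 9.07 in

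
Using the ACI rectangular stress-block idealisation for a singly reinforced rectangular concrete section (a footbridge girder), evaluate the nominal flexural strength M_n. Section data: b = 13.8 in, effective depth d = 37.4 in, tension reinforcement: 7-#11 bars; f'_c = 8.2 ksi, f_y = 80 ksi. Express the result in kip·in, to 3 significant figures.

M_n ≈ 28700 kip·in

A_s = 7 × 1.56 = 10.92 in².
T = A_s f_y = 10.92 × 80 = 873.6 kips.
a = T/(0.85 f'_c b) = 873.6/(0.85 × 8.2 × 13.8) = 9.082 in.
M_n = T(d − a/2) = 873.6 × (37.4 − 4.541) = 28705.6 kip·in.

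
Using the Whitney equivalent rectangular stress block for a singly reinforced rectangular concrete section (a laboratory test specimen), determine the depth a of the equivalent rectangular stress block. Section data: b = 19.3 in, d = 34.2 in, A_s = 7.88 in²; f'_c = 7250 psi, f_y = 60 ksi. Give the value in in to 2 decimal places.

a ≈ 3.98 in

T = A_s f_y = 7.88 × 60 = 472.8 kips.
a = T/(0.85 f'_c b) = 472.8/(0.85 × 7.25 × 19.3) = 3.98 in.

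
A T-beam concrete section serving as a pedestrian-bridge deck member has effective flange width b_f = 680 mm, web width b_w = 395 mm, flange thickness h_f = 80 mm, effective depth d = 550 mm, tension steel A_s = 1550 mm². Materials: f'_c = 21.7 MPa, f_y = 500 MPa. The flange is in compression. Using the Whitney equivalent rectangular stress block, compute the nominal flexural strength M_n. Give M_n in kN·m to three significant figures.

M_n ≈ 402 kN·m

Tension: T = A_s f_y = 1550 × 500 = 775000 N.
Try a within the flange: a = T/(0.85 f'_c b_f) = 775000/(0.85 × 21.7 × 680) = 61.79 mm.
Since a = 61.79 ≤ h_f = 80 mm, the stress block lies entirely in the flange; analyse as a rectangular beam of width b_f.
M_n = T(d − a/2) = 775000 × (550 − 30.895) = 402.31 × 10⁶ N·mm.
M_n = 402.31 kN·m.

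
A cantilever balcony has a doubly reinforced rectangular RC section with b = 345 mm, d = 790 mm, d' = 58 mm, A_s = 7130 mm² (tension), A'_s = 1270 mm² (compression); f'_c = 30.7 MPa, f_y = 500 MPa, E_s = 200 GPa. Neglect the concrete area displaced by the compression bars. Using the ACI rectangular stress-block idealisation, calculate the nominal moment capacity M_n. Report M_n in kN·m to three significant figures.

M_n ≈ 2300 kN·m

Assume both tension and compression steel yield.
Net tension couple steel: A_s − A'_s = 5860 mm².
a = (A_s − A'_s) f_y / (0.85 f'_c b) = 2930000/(0.85 × 30.7 × 345) = 325.46 mm.
c = a/β₁ = 325.46/0.831 = 391.65 mm; ε'_s = 0.003(c − d')/c = 0.0026 ≥ f_y/E_s = 0.0025, so compression steel does yield.
M_n = (A_s − A'_s) f_y (d − a/2) + A'_s f_y (d − d') = [2930000 × (790 − 162.73) + 635000 × (790 − 58)] × 10⁻⁶ = 1837.90 + 464.82 = 2302.72 kN·m.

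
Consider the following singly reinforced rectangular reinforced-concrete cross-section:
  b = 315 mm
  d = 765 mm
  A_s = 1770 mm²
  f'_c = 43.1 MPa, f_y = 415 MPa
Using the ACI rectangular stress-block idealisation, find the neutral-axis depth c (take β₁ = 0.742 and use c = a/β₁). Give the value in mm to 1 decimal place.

c ≈ 85.8 mm

T = A_s f_y = 1770 × 415 = 734550 N = 734.55 kN.
Setting C = 0.85 f'_c a b equal to T: a = 734550/(0.85 × 43.1 × 315) = 63.652 mm.
With β₁ = 0.742, c = a/β₁ = 63.652/0.742 = 85.8 mm.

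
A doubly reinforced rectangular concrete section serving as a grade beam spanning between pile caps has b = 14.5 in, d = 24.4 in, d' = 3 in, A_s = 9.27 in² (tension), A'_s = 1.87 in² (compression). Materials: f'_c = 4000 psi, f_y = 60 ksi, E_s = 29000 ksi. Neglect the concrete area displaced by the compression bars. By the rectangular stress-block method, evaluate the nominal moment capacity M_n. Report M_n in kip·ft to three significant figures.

M_n ≈ 936 kip·ft

Assume both steels yield.
a = (A_s − A'_s) f_y/(0.85 f'_c b) = (9.27 − 1.87) × 60/(0.85 × 4 × 14.5) = 9.006 in.
c = a/β₁ = 9.006/0.85 = 10.595 in; ε'_s = 0.003(c − d')/c = 0.0022 ≥ ε_y = 0.0021, so the compression steel yields.
M_n = (A_s − A'_s) f_y (d − a/2) + A'_s f_y (d − d') = 444 × (24.4 − 4.503) + 112.2 × (24.4 − 3) = 8834.3 + 2401.1 = 11235.4 kip·in = 11235.4/12 = 936.28 kip·ft.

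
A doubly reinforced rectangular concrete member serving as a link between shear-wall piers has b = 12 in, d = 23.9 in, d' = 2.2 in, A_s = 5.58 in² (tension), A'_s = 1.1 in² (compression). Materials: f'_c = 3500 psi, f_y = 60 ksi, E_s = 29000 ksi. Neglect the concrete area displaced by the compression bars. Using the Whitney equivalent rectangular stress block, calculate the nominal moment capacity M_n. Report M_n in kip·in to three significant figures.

M_n ≈ 6840 kip·in

Assume both steels yield.
a = (A_s − A'_s) f_y/(0.85 f'_c b) = (5.58 − 1.1) × 60/(0.85 × 3.5 × 12) = 7.529 in.
c = a/β₁ = 7.529/0.85 = 8.858 in; ε'_s = 0.003(c − d')/c = 0.0023 ≥ ε_y = 0.0021, so the compression steel yields.
M_n = (A_s − A'_s) f_y (d − a/2) + A'_s f_y (d − d') = 268.8 × (23.9 − 3.7645) + 66 × (23.9 − 2.2) = 5412.4 + 1432.2 = 6844.6 kip·in.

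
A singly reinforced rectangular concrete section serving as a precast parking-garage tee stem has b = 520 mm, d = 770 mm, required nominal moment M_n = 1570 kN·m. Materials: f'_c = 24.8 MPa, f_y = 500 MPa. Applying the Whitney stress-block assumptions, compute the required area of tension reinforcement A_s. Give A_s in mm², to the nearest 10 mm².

A_s ≈ 4740 mm²

With M_n = 0.85 f'_c a b (d − a/2), solve the quadratic for a:
a = d − √(d² − 2M_n/(0.85 f'_c b)) = 770 − √(770² − 2 × 1570×10⁶/(0.85 × 24.8 × 520)) = 216.42 mm.
A_s = 0.85 f'_c a b / f_y = 0.85 × 24.8 × 216.42 × 520 / 500 = 4744.6 mm².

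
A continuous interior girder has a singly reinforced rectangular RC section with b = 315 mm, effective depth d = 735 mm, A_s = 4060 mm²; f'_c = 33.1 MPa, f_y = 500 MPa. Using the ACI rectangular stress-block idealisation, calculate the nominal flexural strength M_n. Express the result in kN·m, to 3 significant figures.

M_n ≈ 1260 kN·m

T = A_s f_y = 4060 × 500 = 2030000 N = 2030 kN.
From C = T: a = T/(0.85 f'_c b) = 2030000/(0.85 × 33.1 × 315) = 229.05 mm.
M_n = T(d − a/2) = 2030 kN × (735 − 114.525) mm = 1259.56 kN·m.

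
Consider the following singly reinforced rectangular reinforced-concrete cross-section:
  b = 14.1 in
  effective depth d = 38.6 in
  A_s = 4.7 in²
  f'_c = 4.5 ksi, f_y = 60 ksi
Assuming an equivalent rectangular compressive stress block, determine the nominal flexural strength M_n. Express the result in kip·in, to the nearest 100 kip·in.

M_n ≈ 10100 kip·in

T = A_s f_y = 4.7 × 60 = 282 kips.
a = T/(0.85 f'_c b) = 282/(0.85 × 4.5 × 14.1) = 5.229 in.
M_n = T(d − a/2) = 282 × (38.6 − 2.6145) = 10147.9 kip·in.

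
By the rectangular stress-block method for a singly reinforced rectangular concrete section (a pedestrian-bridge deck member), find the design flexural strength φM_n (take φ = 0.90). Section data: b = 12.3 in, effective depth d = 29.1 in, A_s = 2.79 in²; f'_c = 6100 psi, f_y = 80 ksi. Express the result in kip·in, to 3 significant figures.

φM_n ≈ 5490 kip·in

T = A_s f_y = 2.79 × 80 = 223.2 kips.
a = T/(0.85 f'_c b) = 223.2/(0.85 × 6.1 × 12.3) = 3.500 in.
M_n = T(d − a/2) = 223.2 × (29.1 − 1.75) = 6104.5 kip·in.
φM_n = 0.90 × 6104.5 = 5494.1 kip·in.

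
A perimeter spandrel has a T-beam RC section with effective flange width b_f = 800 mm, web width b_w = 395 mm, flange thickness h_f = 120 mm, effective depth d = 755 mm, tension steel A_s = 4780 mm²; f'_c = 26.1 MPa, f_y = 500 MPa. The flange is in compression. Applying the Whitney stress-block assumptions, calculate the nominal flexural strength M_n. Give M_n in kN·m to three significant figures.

M_n ≈ 1640 kN·m

Tension: T = A_s f_y = 4780 × 500 = 2390000 N.
Try a within the flange: a = T/(0.85 f'_c b_f) = 2390000/(0.85 × 26.1 × 800) = 134.66 mm.
a = 134.66 > h_f = 120 mm: the block extends into the web. Split into flange-overhang and web parts.
C_f = 0.85 f'_c (b_f − b_w) h_f = 0.85 × 26.1 × (800 − 395) × 120 = 1078191 N.
Remaining web compression depth: a_w = (T − C_f)/(0.85 f'_c b_w) = (2390000 − 1078191)/(0.85 × 26.1 × 395) = 149.70 mm.
M_n = C_f(d − h_f/2) + (T − C_f)(d − a_w/2) = 1078191 × (755 − 60) + 1311809 × (755 − 74.85) = 749.34 + 892.23 = 1641.57 × 10⁶ N·mm.
M_n = 1641.57 kN·m.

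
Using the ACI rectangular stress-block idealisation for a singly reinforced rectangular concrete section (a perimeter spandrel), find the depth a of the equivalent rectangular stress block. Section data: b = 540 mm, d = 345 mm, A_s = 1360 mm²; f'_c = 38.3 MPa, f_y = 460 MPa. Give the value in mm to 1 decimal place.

T = A_s f_y = 1360 × 460 = 625600 N = 625.6 kN.
Setting C = 0.85 f'_c a b equal to T: a = 625600/(0.85 × 38.3 × 540) = 35.6 mm.

a ≈ 35.6 mm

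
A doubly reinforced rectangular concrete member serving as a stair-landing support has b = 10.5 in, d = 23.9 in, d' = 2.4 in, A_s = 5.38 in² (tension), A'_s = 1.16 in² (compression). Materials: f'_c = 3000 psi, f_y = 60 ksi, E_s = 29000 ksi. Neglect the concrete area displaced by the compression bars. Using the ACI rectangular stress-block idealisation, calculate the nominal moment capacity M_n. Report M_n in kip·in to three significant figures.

M_n ≈ 6350 kip·in

Assume both steels yield.
a = (A_s − A'_s) f_y/(0.85 f'_c b) = (5.38 − 1.16) × 60/(0.85 × 3 × 10.5) = 9.457 in.
c = a/β₁ = 9.457/0.85 = 11.126 in; ε'_s = 0.003(c − d')/c = 0.0024 ≥ ε_y = 0.0021, so the compression steel yields.
M_n = (A_s − A'_s) f_y (d − a/2) + A'_s f_y (d − d') = 253.2 × (23.9 − 4.7285) + 69.6 × (23.9 − 2.4) = 4854.2 + 1496.4 = 6350.6 kip·in.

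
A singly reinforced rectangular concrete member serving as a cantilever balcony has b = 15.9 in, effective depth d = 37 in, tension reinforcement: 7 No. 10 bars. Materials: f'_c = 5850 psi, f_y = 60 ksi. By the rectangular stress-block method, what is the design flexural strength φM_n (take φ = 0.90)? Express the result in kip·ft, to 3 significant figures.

φM_n ≈ 1350 kip·ft

A_s = 7 × 1.27 = 8.89 in².
T = A_s f_y = 8.89 × 60 = 533.4 kips.
a = T/(0.85 f'_c b) = 533.4/(0.85 × 5.85 × 15.9) = 6.747 in.
M_n = T(d − a/2) = 533.4 × (37 − 3.3735) = 17936.4 kip·in = 17936.4/12 = 1494.70 kip·ft.
φM_n = 0.90 × 1494.70 = 1345.23 kip·ft.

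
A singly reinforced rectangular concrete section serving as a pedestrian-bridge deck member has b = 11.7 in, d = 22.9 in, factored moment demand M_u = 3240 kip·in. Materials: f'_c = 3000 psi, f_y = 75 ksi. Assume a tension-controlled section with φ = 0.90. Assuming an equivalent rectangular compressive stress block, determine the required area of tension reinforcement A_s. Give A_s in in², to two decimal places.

M_n = M_u/φ = 3240/0.90 = 3600 kip·in.
From M_n = 0.85 f'_c a b (d − a/2):
a = d − √(d² − 2M_n/(0.85 f'_c b)) = 22.9 − √(22.9² − 2 × 3600/(0.85 × 3 × 11.7)) = 6.075 in.
A_s = 0.85 f'_c a b / f_y = 0.85 × 3 × 6.075 × 11.7 / 75 = 2.417 in².

A_s ≈ 2.42 in²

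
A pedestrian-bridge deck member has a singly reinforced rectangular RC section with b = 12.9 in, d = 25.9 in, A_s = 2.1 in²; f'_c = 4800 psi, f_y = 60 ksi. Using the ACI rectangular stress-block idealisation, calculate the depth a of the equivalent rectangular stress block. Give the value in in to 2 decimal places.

T = A_s f_y = 2.1 × 60 = 126 kips.
a = T/(0.85 f'_c b) = 126/(0.85 × 4.8 × 12.9) = 2.39 in.

a ≈ 2.39 in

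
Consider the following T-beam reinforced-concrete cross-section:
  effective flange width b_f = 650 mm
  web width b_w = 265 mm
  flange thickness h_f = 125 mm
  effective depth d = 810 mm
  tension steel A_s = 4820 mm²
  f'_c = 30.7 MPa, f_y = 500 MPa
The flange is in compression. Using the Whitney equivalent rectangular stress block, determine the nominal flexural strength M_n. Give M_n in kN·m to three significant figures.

M_n ≈ 1780 kN·m

Tension: T = A_s f_y = 4820 × 500 = 2410000 N.
Try a within the flange: a = T/(0.85 f'_c b_f) = 2410000/(0.85 × 30.7 × 650) = 142.08 mm.
a = 142.08 > h_f = 125 mm: the block extends into the web. Split into flange-overhang and web parts.
C_f = 0.85 f'_c (b_f − b_w) h_f = 0.85 × 30.7 × (650 − 265) × 125 = 1255822 N.
Remaining web compression depth: a_w = (T − C_f)/(0.85 f'_c b_w) = (2410000 − 1255822)/(0.85 × 30.7 × 265) = 166.91 mm.
M_n = C_f(d − h_f/2) + (T − C_f)(d − a_w/2) = 1255822 × (810 − 62.5) + 1154178 × (810 − 83.455) = 938.73 + 838.56 = 1777.29 × 10⁶ N·mm.
M_n = 1777.29 kN·m.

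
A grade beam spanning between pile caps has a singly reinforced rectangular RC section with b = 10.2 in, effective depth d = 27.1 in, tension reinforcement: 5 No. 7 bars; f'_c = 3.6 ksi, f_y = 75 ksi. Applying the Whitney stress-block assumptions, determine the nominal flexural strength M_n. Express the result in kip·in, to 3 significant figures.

A_s = 5 × 0.6 = 3 in².
T = A_s f_y = 3 × 75 = 225 kips.
a = T/(0.85 f'_c b) = 225/(0.85 × 3.6 × 10.2) = 7.209 in.
M_n = T(d − a/2) = 225 × (27.1 − 3.6045) = 5286.5 kip·in.

M_n ≈ 5290 kip·in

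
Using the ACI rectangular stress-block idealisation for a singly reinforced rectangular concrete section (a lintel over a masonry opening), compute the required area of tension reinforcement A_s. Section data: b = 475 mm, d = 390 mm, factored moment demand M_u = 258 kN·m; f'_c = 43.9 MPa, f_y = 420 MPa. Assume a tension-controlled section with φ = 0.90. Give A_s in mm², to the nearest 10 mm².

M_n = M_u/φ = 258/0.90 = 286.667 kN·m.
With M_n = 0.85 f'_c a b (d − a/2), solve the quadratic for a:
a = d − √(d² − 2M_n/(0.85 f'_c b)) = 390 − √(390² − 2 × 286.667×10⁶/(0.85 × 43.9 × 475)) = 43.95 mm.
A_s = 0.85 f'_c a b / f_y = 0.85 × 43.9 × 43.95 × 475 / 420 = 1854.8 mm².

A_s ≈ 1850 mm²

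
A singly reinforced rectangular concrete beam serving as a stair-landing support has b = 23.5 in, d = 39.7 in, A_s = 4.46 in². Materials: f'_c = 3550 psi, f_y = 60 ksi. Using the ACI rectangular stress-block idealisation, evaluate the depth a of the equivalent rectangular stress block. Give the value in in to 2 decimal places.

a ≈ 3.77 in

T = A_s f_y = 4.46 × 60 = 267.6 kips.
a = T/(0.85 f'_c b) = 267.6/(0.85 × 3.55 × 23.5) = 3.77 in.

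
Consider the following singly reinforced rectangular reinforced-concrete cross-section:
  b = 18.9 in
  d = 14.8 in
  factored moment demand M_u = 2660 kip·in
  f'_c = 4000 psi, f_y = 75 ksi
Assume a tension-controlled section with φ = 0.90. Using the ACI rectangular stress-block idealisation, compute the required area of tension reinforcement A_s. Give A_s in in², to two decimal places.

M_n = M_u/φ = 2660/0.90 = 2955.56 kip·in.
From M_n = 0.85 f'_c a b (d − a/2):
a = d − √(d² − 2M_n/(0.85 f'_c b)) = 14.8 − √(14.8² − 2 × 2955.56/(0.85 × 4 × 18.9)) = 3.528 in.
A_s = 0.85 f'_c a b / f_y = 0.85 × 4 × 3.528 × 18.9 / 75 = 3.023 in².

A_s ≈ 3.02 in²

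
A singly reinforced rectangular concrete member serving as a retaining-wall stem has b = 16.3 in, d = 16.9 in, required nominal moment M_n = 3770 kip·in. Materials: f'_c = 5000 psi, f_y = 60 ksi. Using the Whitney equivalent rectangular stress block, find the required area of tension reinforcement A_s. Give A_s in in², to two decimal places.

A_s ≈ 4.16 in²

From M_n = 0.85 f'_c a b (d − a/2):
a = d − √(d² − 2M_n/(0.85 f'_c b)) = 16.9 − √(16.9² − 2 × 3770/(0.85 × 5 × 16.3)) = 3.605 in.
A_s = 0.85 f'_c a b / f_y = 0.85 × 5 × 3.605 × 16.3 / 60 = 4.162 in².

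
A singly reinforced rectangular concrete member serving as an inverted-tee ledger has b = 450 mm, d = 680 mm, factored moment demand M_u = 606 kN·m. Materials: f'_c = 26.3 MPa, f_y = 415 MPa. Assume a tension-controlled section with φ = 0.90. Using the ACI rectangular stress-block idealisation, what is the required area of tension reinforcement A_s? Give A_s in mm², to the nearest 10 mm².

M_n = M_u/φ = 606/0.90 = 673.333 kN·m.
With M_n = 0.85 f'_c a b (d − a/2), solve the quadratic for a:
a = d − √(d² − 2M_n/(0.85 f'_c b)) = 680 − √(680² − 2 × 673.333×10⁶/(0.85 × 26.3 × 450)) = 106.82 mm.
A_s = 0.85 f'_c a b / f_y = 0.85 × 26.3 × 106.82 × 450 / 415 = 2589.4 mm².

A_s ≈ 2590 mm²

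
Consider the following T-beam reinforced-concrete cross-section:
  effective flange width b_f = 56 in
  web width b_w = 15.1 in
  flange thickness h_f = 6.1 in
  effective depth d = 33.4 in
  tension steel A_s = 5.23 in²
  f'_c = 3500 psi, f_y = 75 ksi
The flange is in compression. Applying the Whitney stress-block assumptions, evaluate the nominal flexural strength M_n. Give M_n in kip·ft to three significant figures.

M_n ≈ 1050 kip·ft

Tension: T = A_s f_y = 5.23 × 75 = 392.25 kips.
Try a within the flange: a = T/(0.85 f'_c b_f) = 392.25/(0.85 × 3.5 × 56) = 2.354 in.
Since a = 2.354 ≤ h_f = 6.1 in, the stress block lies entirely in the flange; analyse as a rectangular beam of width b_f.
M_n = T(d − a/2) = 392.25 × (33.4 − 1.177) = 12639.5 kip·in.
M_n = 12639.5/12 = 1053.29 kip·ft.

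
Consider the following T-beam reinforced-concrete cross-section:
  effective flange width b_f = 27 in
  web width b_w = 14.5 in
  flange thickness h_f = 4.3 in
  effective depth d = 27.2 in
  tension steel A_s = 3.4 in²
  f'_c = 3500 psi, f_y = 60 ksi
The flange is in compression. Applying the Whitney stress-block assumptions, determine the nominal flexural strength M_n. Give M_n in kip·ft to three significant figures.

Tension: T = A_s f_y = 3.4 × 60 = 204 kips.
Try a within the flange: a = T/(0.85 f'_c b_f) = 204/(0.85 × 3.5 × 27) = 2.540 in.
Since a = 2.540 ≤ h_f = 4.3 in, the stress block lies entirely in the flange; analyse as a rectangular beam of width b_f.
M_n = T(d − a/2) = 204 × (27.2 − 1.27) = 5289.7 kip·in.
M_n = 5289.7/12 = 440.81 kip·ft.

M_n ≈ 441 kip·ft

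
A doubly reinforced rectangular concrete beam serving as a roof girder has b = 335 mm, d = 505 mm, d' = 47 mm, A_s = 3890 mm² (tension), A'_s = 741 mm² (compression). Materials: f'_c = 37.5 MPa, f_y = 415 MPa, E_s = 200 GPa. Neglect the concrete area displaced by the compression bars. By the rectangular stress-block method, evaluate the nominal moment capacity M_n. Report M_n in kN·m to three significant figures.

M_n ≈ 721 kN·m

Assume both tension and compression steel yield.
Net tension couple steel: A_s − A'_s = 3149 mm².
a = (A_s − A'_s) f_y / (0.85 f'_c b) = 1306835/(0.85 × 37.5 × 335) = 122.38 mm.
c = a/β₁ = 122.38/0.782 = 156.50 mm; ε'_s = 0.003(c − d')/c = 0.0021 ≥ f_y/E_s = 0.0021, so compression steel does yield.
M_n = (A_s − A'_s) f_y (d − a/2) + A'_s f_y (d − d') = [1306835 × (505 − 61.19) + 307515 × (505 − 47)] × 10⁻⁶ = 579.99 + 140.84 = 720.83 kN·m.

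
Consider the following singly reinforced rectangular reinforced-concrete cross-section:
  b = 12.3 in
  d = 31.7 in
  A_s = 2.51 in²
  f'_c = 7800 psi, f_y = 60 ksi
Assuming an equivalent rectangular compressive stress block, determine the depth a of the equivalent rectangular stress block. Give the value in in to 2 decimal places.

T = A_s f_y = 2.51 × 60 = 150.6 kips.
a = T/(0.85 f'_c b) = 150.6/(0.85 × 7.8 × 12.3) = 1.85 in.

a ≈ 1.85 in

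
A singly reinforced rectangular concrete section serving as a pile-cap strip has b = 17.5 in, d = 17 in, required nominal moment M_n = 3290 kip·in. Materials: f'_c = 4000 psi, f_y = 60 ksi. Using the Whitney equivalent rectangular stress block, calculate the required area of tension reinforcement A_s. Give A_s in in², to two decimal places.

From M_n = 0.85 f'_c a b (d − a/2):
a = d − √(d² − 2M_n/(0.85 f'_c b)) = 17 − √(17² − 2 × 3290/(0.85 × 4 × 17.5)) = 3.643 in.
A_s = 0.85 f'_c a b / f_y = 0.85 × 4 × 3.643 × 17.5 / 60 = 3.613 in².

A_s ≈ 3.61 in²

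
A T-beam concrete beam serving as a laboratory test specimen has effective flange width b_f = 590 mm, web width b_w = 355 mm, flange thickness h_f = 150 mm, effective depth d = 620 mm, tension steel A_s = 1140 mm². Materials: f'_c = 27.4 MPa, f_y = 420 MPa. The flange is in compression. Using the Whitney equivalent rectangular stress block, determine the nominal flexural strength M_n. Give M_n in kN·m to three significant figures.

M_n ≈ 289 kN·m

Tension: T = A_s f_y = 1140 × 420 = 478800 N.
Try a within the flange: a = T/(0.85 f'_c b_f) = 478800/(0.85 × 27.4 × 590) = 34.84 mm.
Since a = 34.84 ≤ h_f = 150 mm, the stress block lies entirely in the flange; analyse as a rectangular beam of width b_f.
M_n = T(d − a/2) = 478800 × (620 − 17.42) = 288.52 × 10⁶ N·mm.
M_n = 288.52 kN·m.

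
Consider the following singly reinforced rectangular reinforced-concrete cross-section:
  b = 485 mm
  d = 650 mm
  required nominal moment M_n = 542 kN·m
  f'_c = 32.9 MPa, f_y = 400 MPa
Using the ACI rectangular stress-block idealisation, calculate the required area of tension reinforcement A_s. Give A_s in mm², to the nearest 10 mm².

With M_n = 0.85 f'_c a b (d − a/2), solve the quadratic for a:
a = d − √(d² − 2M_n/(0.85 f'_c b)) = 650 − √(650² − 2 × 542×10⁶/(0.85 × 32.9 × 485)) = 64.70 mm.
A_s = 0.85 f'_c a b / f_y = 0.85 × 32.9 × 64.70 × 485 / 400 = 2193.8 mm².

A_s ≈ 2190 mm²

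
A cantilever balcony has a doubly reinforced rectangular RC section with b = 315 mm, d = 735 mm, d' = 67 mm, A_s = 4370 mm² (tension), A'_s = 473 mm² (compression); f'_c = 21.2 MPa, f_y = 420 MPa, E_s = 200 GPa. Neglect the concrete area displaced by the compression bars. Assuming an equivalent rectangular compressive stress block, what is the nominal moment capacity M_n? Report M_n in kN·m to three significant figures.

Assume both tension and compression steel yield.
Net tension couple steel: A_s − A'_s = 3897 mm².
a = (A_s − A'_s) f_y / (0.85 f'_c b) = 1636740/(0.85 × 21.2 × 315) = 288.35 mm.
c = a/β₁ = 288.35/0.85 = 339.24 mm; ε'_s = 0.003(c − d')/c = 0.0024 ≥ f_y/E_s = 0.0021, so compression steel does yield.
M_n = (A_s − A'_s) f_y (d − a/2) + A'_s f_y (d − d') = [1636740 × (735 − 144.175) + 198660 × (735 − 67)] × 10⁻⁶ = 967.03 + 132.70 = 1099.73 kN·m.

M_n ≈ 1100 kN·m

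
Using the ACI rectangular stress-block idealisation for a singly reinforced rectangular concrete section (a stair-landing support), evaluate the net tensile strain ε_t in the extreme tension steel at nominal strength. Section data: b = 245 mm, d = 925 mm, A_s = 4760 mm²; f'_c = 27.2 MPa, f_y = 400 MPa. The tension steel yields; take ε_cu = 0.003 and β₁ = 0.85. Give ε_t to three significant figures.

ε_t ≈ 0.00402

a = A_s f_y/(0.85 f'_c b) = 336.13 mm.
β₁ = 0.85, so c = a/β₁ = 336.13/0.85 = 395.45 mm.
From the linear strain diagram with ε_cu = 0.003: ε_t = 0.003 (d − c)/c = 0.003 × (925 − 395.45)/395.45 = 0.00402.
ε_t is between 0.004 and 0.005 — transition zone.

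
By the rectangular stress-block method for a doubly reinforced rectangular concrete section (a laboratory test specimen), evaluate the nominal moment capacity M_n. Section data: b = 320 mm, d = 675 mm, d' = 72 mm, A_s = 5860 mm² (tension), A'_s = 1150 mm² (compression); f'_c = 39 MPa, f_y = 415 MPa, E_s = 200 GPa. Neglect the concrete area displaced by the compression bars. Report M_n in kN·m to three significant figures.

M_n ≈ 1430 kN·m

Assume both tension and compression steel yield.
Net tension couple steel: A_s − A'_s = 4710 mm².
a = (A_s − A'_s) f_y / (0.85 f'_c b) = 1954650/(0.85 × 39 × 320) = 184.26 mm.
c = a/β₁ = 184.26/0.771 = 238.99 mm; ε'_s = 0.003(c − d')/c = 0.0021 ≥ f_y/E_s = 0.0021, so compression steel does yield.
M_n = (A_s − A'_s) f_y (d − a/2) + A'_s f_y (d − d') = [1954650 × (675 − 92.13) + 477250 × (675 − 72)] × 10⁻⁶ = 1139.31 + 287.78 = 1427.09 kN·m.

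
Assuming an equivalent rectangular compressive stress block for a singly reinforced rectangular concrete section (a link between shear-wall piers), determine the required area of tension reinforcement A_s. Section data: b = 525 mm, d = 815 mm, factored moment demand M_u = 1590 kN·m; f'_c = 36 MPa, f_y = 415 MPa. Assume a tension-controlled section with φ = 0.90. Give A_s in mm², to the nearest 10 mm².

M_n = M_u/φ = 1590/0.90 = 1766.67 kN·m.
With M_n = 0.85 f'_c a b (d − a/2), solve the quadratic for a:
a = d − √(d² − 2M_n/(0.85 f'_c b)) = 815 − √(815² − 2 × 1766.67×10⁶/(0.85 × 36 × 525)) = 148.45 mm.
A_s = 0.85 f'_c a b / f_y = 0.85 × 36 × 148.45 × 525 / 415 = 5746.6 mm².

A_s ≈ 5750 mm²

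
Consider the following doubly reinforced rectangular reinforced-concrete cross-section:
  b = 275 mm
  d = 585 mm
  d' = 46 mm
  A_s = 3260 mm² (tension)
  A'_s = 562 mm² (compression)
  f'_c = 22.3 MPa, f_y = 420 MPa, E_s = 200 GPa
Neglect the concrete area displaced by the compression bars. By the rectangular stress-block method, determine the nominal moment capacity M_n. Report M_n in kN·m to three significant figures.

M_n ≈ 667 kN·m

Assume both tension and compression steel yield.
Net tension couple steel: A_s − A'_s = 2698 mm².
a = (A_s − A'_s) f_y / (0.85 f'_c b) = 1133160/(0.85 × 22.3 × 275) = 217.39 mm.
c = a/β₁ = 217.39/0.85 = 255.75 mm; ε'_s = 0.003(c − d')/c = 0.0025 ≥ f_y/E_s = 0.0021, so compression steel does yield.
M_n = (A_s − A'_s) f_y (d − a/2) + A'_s f_y (d − d') = [1133160 × (585 − 108.695) + 236040 × (585 − 46)] × 10⁻⁶ = 539.73 + 127.23 = 666.96 kN·m.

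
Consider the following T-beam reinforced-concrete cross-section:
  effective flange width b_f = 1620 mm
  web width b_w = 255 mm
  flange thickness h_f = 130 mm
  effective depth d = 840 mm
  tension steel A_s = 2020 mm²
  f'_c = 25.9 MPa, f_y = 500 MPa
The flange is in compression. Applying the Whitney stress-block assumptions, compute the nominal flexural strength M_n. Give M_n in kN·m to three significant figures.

Tension: T = A_s f_y = 2020 × 500 = 1010000 N.
Try a within the flange: a = T/(0.85 f'_c b_f) = 1010000/(0.85 × 25.9 × 1620) = 28.32 mm.
Since a = 28.32 ≤ h_f = 130 mm, the stress block lies entirely in the flange; analyse as a rectangular beam of width b_f.
M_n = T(d − a/2) = 1010000 × (840 − 14.16) = 834.10 × 10⁶ N·mm.
M_n = 834.10 kN·m.

M_n ≈ 834 kN·m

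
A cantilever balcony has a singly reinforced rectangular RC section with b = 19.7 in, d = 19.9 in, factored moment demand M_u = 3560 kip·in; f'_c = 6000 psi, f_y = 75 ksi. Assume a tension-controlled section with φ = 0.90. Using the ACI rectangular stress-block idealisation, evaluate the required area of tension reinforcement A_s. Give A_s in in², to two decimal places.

M_n = M_u/φ = 3560/0.90 = 3955.56 kip·in.
From M_n = 0.85 f'_c a b (d − a/2):
a = d − √(d² − 2M_n/(0.85 f'_c b)) = 19.9 − √(19.9² − 2 × 3955.56/(0.85 × 6 × 19.7)) = 2.088 in.
A_s = 0.85 f'_c a b / f_y = 0.85 × 6 × 2.088 × 19.7 / 75 = 2.797 in².

A_s ≈ 2.80 in²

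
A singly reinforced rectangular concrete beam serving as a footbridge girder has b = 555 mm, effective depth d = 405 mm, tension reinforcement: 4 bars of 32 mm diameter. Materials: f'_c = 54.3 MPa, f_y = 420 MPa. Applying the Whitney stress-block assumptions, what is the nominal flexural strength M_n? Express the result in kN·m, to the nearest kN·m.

A_s = 4 × 804 = 3216 mm².
T = A_s f_y = 3216 × 420 = 1350720 N = 1350.72 kN.
From C = T: a = T/(0.85 f'_c b) = 1350720/(0.85 × 54.3 × 555) = 52.73 mm.
M_n = T(d − a/2) = 1350.72 kN × (405 − 26.365) mm = 511.43 kN·m.

M_n ≈ 511 kN·m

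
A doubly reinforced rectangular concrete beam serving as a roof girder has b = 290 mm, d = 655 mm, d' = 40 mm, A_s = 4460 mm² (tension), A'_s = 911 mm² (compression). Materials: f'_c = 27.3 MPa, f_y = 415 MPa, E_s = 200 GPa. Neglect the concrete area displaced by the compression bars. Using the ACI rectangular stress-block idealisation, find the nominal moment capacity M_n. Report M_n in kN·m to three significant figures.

M_n ≈ 1040 kN·m

Assume both tension and compression steel yield.
Net tension couple steel: A_s − A'_s = 3549 mm².
a = (A_s − A'_s) f_y / (0.85 f'_c b) = 1472835/(0.85 × 27.3 × 290) = 218.86 mm.
c = a/β₁ = 218.86/0.85 = 257.48 mm; ε'_s = 0.003(c − d')/c = 0.0025 ≥ f_y/E_s = 0.0021, so compression steel does yield.
M_n = (A_s − A'_s) f_y (d − a/2) + A'_s f_y (d − d') = [1472835 × (655 − 109.43) + 378065 × (655 − 40)] × 10⁻⁶ = 803.53 + 232.51 = 1036.04 kN·m.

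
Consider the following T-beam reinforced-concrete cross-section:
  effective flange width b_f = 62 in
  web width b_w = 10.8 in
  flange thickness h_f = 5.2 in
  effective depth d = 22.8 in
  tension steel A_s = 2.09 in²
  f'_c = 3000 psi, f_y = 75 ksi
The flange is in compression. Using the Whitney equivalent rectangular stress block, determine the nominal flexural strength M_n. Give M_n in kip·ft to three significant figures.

M_n ≈ 291 kip·ft

Tension: T = A_s f_y = 2.09 × 75 = 156.75 kips.
Try a within the flange: a = T/(0.85 f'_c b_f) = 156.75/(0.85 × 3 × 62) = 0.991 in.
Since a = 0.991 ≤ h_f = 5.2 in, the stress block lies entirely in the flange; analyse as a rectangular beam of width b_f.
M_n = T(d − a/2) = 156.75 × (22.8 − 0.4955) = 3496.2 kip·in.
M_n = 3496.2/12 = 291.35 kip·ft.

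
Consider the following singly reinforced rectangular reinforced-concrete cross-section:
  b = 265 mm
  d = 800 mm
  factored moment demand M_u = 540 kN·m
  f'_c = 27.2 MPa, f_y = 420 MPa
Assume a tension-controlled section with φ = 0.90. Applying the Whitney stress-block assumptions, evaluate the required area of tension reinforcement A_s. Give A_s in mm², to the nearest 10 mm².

A_s ≈ 1950 mm²

M_n = M_u/φ = 540/0.90 = 600 kN·m.
With M_n = 0.85 f'_c a b (d − a/2), solve the quadratic for a:
a = d − √(d² − 2M_n/(0.85 f'_c b)) = 800 − √(800² − 2 × 600×10⁶/(0.85 × 27.2 × 265)) = 133.56 mm.
A_s = 0.85 f'_c a b / f_y = 0.85 × 27.2 × 133.56 × 265 / 420 = 1948.3 mm².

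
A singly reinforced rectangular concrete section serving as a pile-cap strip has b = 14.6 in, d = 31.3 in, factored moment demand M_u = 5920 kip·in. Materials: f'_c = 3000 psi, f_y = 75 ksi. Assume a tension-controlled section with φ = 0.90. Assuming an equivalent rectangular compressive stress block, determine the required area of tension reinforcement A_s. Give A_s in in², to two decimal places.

A_s ≈ 3.11 in²

M_n = M_u/φ = 5920/0.90 = 6577.78 kip·in.
From M_n = 0.85 f'_c a b (d − a/2):
a = d − √(d² − 2M_n/(0.85 f'_c b)) = 31.3 − √(31.3² − 2 × 6577.78/(0.85 × 3 × 14.6)) = 6.273 in.
A_s = 0.85 f'_c a b / f_y = 0.85 × 3 × 6.273 × 14.6 / 75 = 3.114 in².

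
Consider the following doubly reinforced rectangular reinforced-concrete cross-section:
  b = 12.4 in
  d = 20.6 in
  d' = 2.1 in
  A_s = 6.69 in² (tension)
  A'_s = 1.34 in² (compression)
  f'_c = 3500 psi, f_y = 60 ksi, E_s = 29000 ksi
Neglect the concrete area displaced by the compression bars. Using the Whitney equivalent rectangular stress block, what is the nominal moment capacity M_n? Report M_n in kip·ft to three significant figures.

Assume both steels yield.
a = (A_s − A'_s) f_y/(0.85 f'_c b) = (6.69 − 1.34) × 60/(0.85 × 3.5 × 12.4) = 8.702 in.
c = a/β₁ = 8.702/0.85 = 10.238 in; ε'_s = 0.003(c − d')/c = 0.0024 ≥ ε_y = 0.0021, so the compression steel yields.
M_n = (A_s − A'_s) f_y (d − a/2) + A'_s f_y (d − d') = 321 × (20.6 − 4.351) + 80.4 × (20.6 − 2.1) = 5215.9 + 1487.4 = 6703.3 kip·in = 6703.3/12 = 558.61 kip·ft.

M_n ≈ 559 kip·ft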